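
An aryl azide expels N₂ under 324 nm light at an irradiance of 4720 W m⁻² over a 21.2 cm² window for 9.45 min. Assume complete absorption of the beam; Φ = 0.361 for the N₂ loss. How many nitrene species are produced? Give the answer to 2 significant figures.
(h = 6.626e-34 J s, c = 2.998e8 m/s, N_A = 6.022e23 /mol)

3.3e21 species

Photon energy at 324 nm: hc/λ = (6.626e-34)(2.998e8)/(324e-9) = 6.131e-19 J.
Energy delivered: (4720 W m⁻²)(21.2e-4 m²)(567 s) = 5674 J.
Photons incident: 5674 / 6.131e-19 = 9.255e21, i.e. 9.255e21/6.022e23 = 0.01537 mol.
Product: Φ × n_abs = 0.361 × 0.01537 = 0.005549 mol.
As a count: 0.005549 × 6.022e23 = 3.3e21.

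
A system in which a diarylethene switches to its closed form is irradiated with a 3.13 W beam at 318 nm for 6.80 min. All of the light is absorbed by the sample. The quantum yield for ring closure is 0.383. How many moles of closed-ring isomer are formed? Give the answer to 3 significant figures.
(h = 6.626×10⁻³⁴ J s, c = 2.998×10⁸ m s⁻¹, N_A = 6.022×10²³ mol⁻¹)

Photon energy at 318 nm: hc/λ = (6.626×10⁻³⁴)(2.998×10⁸)/(318×10⁻⁹) = 6.247×10⁻¹⁹ J.
Energy delivered: (3.13 W)(408 s) = 1277 J.
Photons incident: 1277 / 6.247×10⁻¹⁹ = 2.044×10²¹, i.e. 2.044×10²¹/6.022×10²³ = 0.003394 mol.
Product: Φ × n_abs = 0.383 × 0.003394 = 0.001300 mol.

0.00130 mol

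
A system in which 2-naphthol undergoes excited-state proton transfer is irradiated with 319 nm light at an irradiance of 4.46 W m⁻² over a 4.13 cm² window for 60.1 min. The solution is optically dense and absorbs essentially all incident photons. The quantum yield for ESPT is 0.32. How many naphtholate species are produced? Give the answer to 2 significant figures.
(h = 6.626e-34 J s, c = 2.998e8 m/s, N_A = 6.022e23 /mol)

Photon energy at 319 nm: hc/λ = (6.626e-34)(2.998e8)/(319e-9) = 6.227e-19 J.
Energy delivered: (4.46 W m⁻²)(4.13e-4 m²)(3606 s) = 6.642 J.
Photons incident: 6.642 / 6.227e-19 = 1.067e19, i.e. 1.067e19/6.022e23 = 1.772e-5 mol.
Product: Φ × n_abs = 0.32 × 1.772e-5 = 5.670e-6 mol.
As a count: 5.670e-6 × 6.022e23 = 3.4e18.

3.4e18 species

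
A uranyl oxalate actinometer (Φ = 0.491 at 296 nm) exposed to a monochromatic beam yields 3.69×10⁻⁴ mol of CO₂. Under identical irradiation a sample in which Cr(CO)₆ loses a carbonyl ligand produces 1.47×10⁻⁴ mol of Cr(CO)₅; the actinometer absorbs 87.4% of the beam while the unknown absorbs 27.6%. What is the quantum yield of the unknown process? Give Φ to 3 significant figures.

Photons absorbed by the actinometer: 3.69×10⁻⁴ / 0.491 = 7.515×10⁻⁴ mol.
Incident flux: 7.515×10⁻⁴ / 0.874 = 8.598×10⁻⁴ einstein.
Absorbed by unknown: 0.276 × 8.598×10⁻⁴ = 2.373×10⁻⁴ mol.
Φ(unknown) = 1.47×10⁻⁴ / 2.373×10⁻⁴ = 0.619.

Φ = 0.619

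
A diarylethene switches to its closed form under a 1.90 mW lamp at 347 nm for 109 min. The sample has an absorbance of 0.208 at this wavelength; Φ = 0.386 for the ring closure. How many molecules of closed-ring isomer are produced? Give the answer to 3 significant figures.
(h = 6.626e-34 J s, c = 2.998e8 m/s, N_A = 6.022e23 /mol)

3.19e18 molecules

Photon energy at 347 nm: hc/λ = (6.626e-34)(2.998e8)/(347e-9) = 5.725e-19 J.
Energy delivered: (1.90 mW)(6540 s) = 12.43 J.
Photons incident: 12.43 / 5.725e-19 = 2.171e19, i.e. 2.171e19/6.022e23 = 3.605e-5 mol.
Fraction absorbed: 1 − 10^(−0.208) = 0.3806.
Photons absorbed: 0.3806 × 3.605e-5 = 1.372e-5 mol.
Product: Φ × n_abs = 0.386 × 1.372e-5 = 5.296e-6 mol.
As a count: 5.296e-6 × 6.022e23 = 3.19e18.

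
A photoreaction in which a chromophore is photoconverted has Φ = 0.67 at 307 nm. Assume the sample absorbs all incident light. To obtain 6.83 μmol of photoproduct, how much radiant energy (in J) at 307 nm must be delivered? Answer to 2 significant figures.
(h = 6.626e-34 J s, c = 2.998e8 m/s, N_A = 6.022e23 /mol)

4.0 J

Product: 6.83 μmol = 6.83e-6 mol.
Photons that must be absorbed: 6.83e-6 / 0.67 = 1.019e-5 mol.
Photon energy: hc/λ = 6.471e-19 J; per mole, 3.897e5 J mol⁻¹.
Energy required: 1.019e-5 × 3.897e5 = 4.0 J.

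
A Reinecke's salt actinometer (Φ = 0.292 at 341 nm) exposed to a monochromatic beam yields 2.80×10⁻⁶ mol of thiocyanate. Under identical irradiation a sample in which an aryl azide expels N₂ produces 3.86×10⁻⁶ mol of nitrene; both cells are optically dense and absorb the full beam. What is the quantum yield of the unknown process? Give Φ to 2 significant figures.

Φ = 0.40

Photons absorbed by the actinometer: 2.80×10⁻⁶ / 0.292 = 9.589×10⁻⁶ mol.
Φ(unknown) = 3.86×10⁻⁶ / 9.589×10⁻⁶ = 0.40.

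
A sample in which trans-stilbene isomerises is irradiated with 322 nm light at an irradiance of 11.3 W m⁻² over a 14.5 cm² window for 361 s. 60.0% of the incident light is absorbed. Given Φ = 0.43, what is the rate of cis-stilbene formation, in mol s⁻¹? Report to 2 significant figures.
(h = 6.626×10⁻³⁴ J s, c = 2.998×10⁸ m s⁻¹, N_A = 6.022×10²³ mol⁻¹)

Photon energy at 322 nm: hc/λ = (6.626×10⁻³⁴)(2.998×10⁸)/(322×10⁻⁹) = 6.169×10⁻¹⁹ J.
Energy delivered: (11.3 W m⁻²)(14.5×10⁻⁴ m²)(361 s) = 5.915 J.
Photons incident: 5.915 / 6.169×10⁻¹⁹ = 9.588×10¹⁸, i.e. 9.588×10¹⁸/6.022×10²³ = 1.592×10⁻⁵ mol.
Photons absorbed: 0.600 × 1.592×10⁻⁵ = 9.552×10⁻⁶ mol.
Product formed: 0.43 × 9.552×10⁻⁶ = 4.107×10⁻⁶ mol.
Rate: 4.107×10⁻⁶ / 361 s = 1.1×10⁻⁸ mol s⁻¹.

1.1×10⁻⁸ mol s⁻¹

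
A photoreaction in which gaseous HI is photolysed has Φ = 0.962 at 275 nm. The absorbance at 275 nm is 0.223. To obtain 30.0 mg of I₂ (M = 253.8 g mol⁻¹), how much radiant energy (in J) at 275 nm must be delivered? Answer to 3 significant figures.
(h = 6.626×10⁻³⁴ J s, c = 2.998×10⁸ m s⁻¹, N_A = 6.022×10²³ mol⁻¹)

133 J

Product: 30.0 mg / 253.8 g mol⁻¹ = 1.182×10⁻⁴ mol.
Photons that must be absorbed: 1.182×10⁻⁴ / 0.962 = 1.229×10⁻⁴ mol.
Fraction absorbed: 1 − 10^(−0.223) = 0.4016.
Incident photons needed: 1.229×10⁻⁴ / 0.4016 = 3.060×10⁻⁴ mol.
Photon energy: hc/λ = 7.224×10⁻¹⁹ J; per mole, 4.350×10⁵ J mol⁻¹.
Energy required: 3.060×10⁻⁴ × 4.350×10⁵ = 133 J.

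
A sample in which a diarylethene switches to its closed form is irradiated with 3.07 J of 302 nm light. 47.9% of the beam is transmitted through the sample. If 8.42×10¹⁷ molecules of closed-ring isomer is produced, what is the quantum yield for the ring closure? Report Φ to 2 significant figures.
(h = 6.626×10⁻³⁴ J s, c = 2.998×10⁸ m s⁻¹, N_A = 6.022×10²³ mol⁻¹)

Φ = 0.35

Product: 8.42×10¹⁷ / 6.022×10²³ = 1.398×10⁻⁶ mol.
Photon energy at 302 nm: hc/λ = (6.626×10⁻³⁴)(2.998×10⁸)/(302×10⁻⁹) = 6.578×10⁻¹⁹ J.
Photons incident: 3.07 / 6.578×10⁻¹⁹ = 4.667×10¹⁸, i.e. 4.667×10¹⁸/6.022×10²³ = 7.750×10⁻⁶ mol.
Fraction absorbed: 1 − 47.9/100 = 0.5210.
Photons absorbed: 0.5210 × 7.750×10⁻⁶ = 4.038×10⁻⁶ mol.
Φ = 1.398×10⁻⁶ mol / 4.038×10⁻⁶ mol photons = 0.35.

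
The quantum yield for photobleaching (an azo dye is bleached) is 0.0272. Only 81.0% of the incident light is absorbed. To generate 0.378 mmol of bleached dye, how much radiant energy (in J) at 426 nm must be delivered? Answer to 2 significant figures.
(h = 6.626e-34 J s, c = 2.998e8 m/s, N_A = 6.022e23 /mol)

Product: 0.378 mmol = 3.78e-4 mol.
Photons that must be absorbed: 3.78e-4 / 0.0272 = 0.01390 mol.
Incident photons needed: 0.01390 / 0.810 = 0.01716 mol.
Photon energy: hc/λ = 4.663e-19 J; per mole, 2.808e5 J mol⁻¹.
Energy required: 0.01716 × 2.808e5 = 4800 J.

4800 J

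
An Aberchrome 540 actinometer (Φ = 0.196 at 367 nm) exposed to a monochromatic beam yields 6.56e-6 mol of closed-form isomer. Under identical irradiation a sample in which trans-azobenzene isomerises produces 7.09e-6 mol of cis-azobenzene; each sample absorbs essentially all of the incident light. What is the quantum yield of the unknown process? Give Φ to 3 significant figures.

Φ = 0.212

Photons absorbed by the actinometer: 6.56e-6 / 0.196 = 3.347e-5 mol.
Φ(unknown) = 7.09e-6 / 3.347e-5 = 0.212.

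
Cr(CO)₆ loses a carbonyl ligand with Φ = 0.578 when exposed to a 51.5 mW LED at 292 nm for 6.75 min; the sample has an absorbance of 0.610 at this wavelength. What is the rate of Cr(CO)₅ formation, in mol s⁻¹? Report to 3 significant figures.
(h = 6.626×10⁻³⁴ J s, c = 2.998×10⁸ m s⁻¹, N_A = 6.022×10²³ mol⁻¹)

Photon energy at 292 nm: hc/λ = (6.626×10⁻³⁴)(2.998×10⁸)/(292×10⁻⁹) = 6.803×10⁻¹⁹ J.
Energy delivered: (51.5 mW)(405 s) = 20.86 J.
Photons incident: 20.86 / 6.803×10⁻¹⁹ = 3.066×10¹⁹, i.e. 3.066×10¹⁹/6.022×10²³ = 5.091×10⁻⁵ mol.
Fraction absorbed: 1 − 10^(−0.610) = 0.7545.
Photons absorbed: 0.7545 × 5.091×10⁻⁵ = 3.841×10⁻⁵ mol.
Product formed: 0.578 × 3.841×10⁻⁵ = 2.220×10⁻⁵ mol.
Rate: 2.220×10⁻⁵ / 405 s = 5.48×10⁻⁸ mol s⁻¹.

5.48×10⁻⁸ mol s⁻¹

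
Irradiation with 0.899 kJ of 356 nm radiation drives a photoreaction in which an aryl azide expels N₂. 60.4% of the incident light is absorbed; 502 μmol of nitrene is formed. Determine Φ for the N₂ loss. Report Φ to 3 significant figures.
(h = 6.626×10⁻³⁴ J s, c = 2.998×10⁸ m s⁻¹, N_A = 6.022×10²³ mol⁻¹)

Product: 502 μmol = 5.02×10⁻⁴ mol.
Photon energy at 356 nm: hc/λ = (6.626×10⁻³⁴)(2.998×10⁸)/(356×10⁻⁹) = 5.580×10⁻¹⁹ J.
Incident energy: 0.899 kJ = 899 J.
Photons incident: 899 / 5.580×10⁻¹⁹ = 1.611×10²¹, i.e. 1.611×10²¹/6.022×10²³ = 0.002675 mol.
Photons absorbed: 0.604 × 0.002675 = 0.001616 mol.
Φ = 5.02×10⁻⁴ mol / 0.001616 mol photons = 0.311.

Φ = 0.311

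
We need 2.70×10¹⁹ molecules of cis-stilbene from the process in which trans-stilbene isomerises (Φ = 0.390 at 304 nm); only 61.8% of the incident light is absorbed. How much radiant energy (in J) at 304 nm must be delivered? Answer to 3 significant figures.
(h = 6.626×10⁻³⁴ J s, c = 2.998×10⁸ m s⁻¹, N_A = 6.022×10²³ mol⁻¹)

Product: 2.70×10¹⁹ / 6.022×10²³ = 4.484×10⁻⁵ mol.
Photons that must be absorbed: 4.484×10⁻⁵ / 0.390 = 1.150×10⁻⁴ mol.
Incident photons needed: 1.150×10⁻⁴ / 0.618 = 1.861×10⁻⁴ mol.
Photon energy: hc/λ = 6.534×10⁻¹⁹ J; per mole, 3.935×10⁵ J mol⁻¹.
Energy required: 1.861×10⁻⁴ × 3.935×10⁵ = 73.2 J.

73.2 J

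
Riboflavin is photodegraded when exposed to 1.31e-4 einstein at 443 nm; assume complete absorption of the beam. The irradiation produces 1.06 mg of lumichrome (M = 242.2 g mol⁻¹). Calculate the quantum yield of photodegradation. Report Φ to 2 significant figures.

Product: 1.06 mg / 242.2 g mol⁻¹ = 4.377e-6 mol.
Φ = 4.377e-6 mol / 1.31e-4 mol photons = 0.033.

Φ = 0.033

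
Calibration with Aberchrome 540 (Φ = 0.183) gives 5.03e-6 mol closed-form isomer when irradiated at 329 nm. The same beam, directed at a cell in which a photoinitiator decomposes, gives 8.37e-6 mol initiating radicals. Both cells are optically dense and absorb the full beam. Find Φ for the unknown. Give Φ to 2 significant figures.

Photons absorbed by the actinometer: 5.03e-6 / 0.183 = 2.749e-5 mol.
Φ(unknown) = 8.37e-6 / 2.749e-5 = 0.30.

Φ = 0.30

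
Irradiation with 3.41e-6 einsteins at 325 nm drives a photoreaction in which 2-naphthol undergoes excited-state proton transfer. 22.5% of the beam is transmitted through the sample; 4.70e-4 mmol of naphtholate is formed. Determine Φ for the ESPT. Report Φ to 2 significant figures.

Product: 4.70e-4 mmol = 4.70e-7 mol.
Fraction absorbed: 1 − 22.5/100 = 0.7750.
Photons absorbed: 0.7750 × 3.41e-6 = 2.643e-6 mol.
Φ = 4.70e-7 mol / 2.643e-6 mol photons = 0.18.

Φ = 0.18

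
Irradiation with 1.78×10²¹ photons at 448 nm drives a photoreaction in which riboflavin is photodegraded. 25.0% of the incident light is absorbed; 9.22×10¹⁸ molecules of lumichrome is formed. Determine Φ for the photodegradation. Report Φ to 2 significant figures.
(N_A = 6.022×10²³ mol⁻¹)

Φ = 0.021

Product: 9.22×10¹⁸ / 6.022×10²³ = 1.531×10⁻⁵ mol.
Moles of photons: 1.78×10²¹ / 6.022×10²³ = 0.002956 mol.
Photons absorbed: 0.250 × 0.002956 = 7.390×10⁻⁴ mol.
Φ = 1.531×10⁻⁵ mol / 7.390×10⁻⁴ mol photons = 0.021.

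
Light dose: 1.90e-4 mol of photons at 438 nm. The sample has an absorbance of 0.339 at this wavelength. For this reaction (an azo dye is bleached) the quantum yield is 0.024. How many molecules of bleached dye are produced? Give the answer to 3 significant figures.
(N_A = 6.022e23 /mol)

1.49e18 molecules

Fraction absorbed: 1 − 10^(−0.339) = 0.5419.
Photons absorbed: 0.5419 × 1.90e-4 = 1.030e-4 mol.
Product: Φ × n_abs = 0.024 × 1.030e-4 = 2.472e-6 mol.
As a count: 2.472e-6 × 6.022e23 = 1.49e18.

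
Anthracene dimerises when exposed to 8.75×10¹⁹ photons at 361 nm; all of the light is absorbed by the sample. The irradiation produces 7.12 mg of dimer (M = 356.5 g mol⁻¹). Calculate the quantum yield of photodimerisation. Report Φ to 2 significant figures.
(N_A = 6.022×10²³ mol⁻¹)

Φ = 0.14

Product: 7.12 mg / 356.5 g mol⁻¹ = 1.997×10⁻⁵ mol.
Moles of photons: 8.75×10¹⁹ / 6.022×10²³ = 1.453×10⁻⁴ mol.
Φ = 1.997×10⁻⁵ mol / 1.453×10⁻⁴ mol photons = 0.14.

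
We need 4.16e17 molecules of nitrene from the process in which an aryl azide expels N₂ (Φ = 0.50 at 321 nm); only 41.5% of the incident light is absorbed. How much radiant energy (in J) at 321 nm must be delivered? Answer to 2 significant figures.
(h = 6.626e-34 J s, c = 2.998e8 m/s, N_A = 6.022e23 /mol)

Product: 4.16e17 / 6.022e23 = 6.908e-7 mol.
Photons that must be absorbed: 6.908e-7 / 0.50 = 1.382e-6 mol.
Incident photons needed: 1.382e-6 / 0.415 = 3.330e-6 mol.
Photon energy: hc/λ = 6.188e-19 J; per mole, 3.726e5 J mol⁻¹.
Energy required: 3.330e-6 × 3.726e5 = 1.2 J.

1.2 J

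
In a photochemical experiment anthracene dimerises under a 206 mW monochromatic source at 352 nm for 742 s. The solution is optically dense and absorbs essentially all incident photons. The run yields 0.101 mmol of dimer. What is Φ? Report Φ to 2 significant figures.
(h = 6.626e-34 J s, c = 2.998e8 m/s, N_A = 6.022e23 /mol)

Φ = 0.22

Product: 0.101 mmol = 1.01e-4 mol.
Photon energy at 352 nm: hc/λ = (6.626e-34)(2.998e8)/(352e-9) = 5.643e-19 J.
Energy delivered: (206 mW)(742 s) = 152.9 J.
Photons incident: 152.9 / 5.643e-19 = 2.710e20, i.e. 2.710e20/6.022e23 = 4.500e-4 mol.
Φ = 1.01e-4 mol / 4.500e-4 mol photons = 0.22.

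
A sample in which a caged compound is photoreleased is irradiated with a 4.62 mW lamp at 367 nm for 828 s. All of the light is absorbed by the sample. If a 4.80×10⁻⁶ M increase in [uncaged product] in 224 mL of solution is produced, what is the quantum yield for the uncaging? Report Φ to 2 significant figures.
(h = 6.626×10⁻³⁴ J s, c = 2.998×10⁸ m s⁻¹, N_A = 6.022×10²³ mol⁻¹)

Φ = 0.092

Product: (4.80×10⁻⁶ M)(0.224 L) = 1.075×10⁻⁶ mol.
Photon energy at 367 nm: hc/λ = (6.626×10⁻³⁴)(2.998×10⁸)/(367×10⁻⁹) = 5.413×10⁻¹⁹ J.
Energy delivered: (4.62 mW)(828 s) = 3.825 J.
Photons incident: 3.825 / 5.413×10⁻¹⁹ = 7.066×10¹⁸, i.e. 7.066×10¹⁸/6.022×10²³ = 1.173×10⁻⁵ mol.
Φ = 1.075×10⁻⁶ mol / 1.173×10⁻⁵ mol photons = 0.092.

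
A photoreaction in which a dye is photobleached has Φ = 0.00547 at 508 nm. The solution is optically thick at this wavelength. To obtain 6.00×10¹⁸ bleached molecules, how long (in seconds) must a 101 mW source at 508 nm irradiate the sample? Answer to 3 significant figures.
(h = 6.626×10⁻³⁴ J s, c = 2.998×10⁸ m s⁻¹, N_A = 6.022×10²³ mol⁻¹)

t ≈ 4250 s

Product: 6.00×10¹⁸ / 6.022×10²³ = 9.963×10⁻⁶ mol.
Photons that must be absorbed: 9.963×10⁻⁶ / 0.00547 = 0.001821 mol.
Photon energy: hc/λ = 3.910×10⁻¹⁹ J; per mole, 2.355×10⁵ J mol⁻¹.
Energy required: 0.001821 × 2.355×10⁵ = 428.8 J.
Time: 428.8 J / 0.101 W = 4250 s.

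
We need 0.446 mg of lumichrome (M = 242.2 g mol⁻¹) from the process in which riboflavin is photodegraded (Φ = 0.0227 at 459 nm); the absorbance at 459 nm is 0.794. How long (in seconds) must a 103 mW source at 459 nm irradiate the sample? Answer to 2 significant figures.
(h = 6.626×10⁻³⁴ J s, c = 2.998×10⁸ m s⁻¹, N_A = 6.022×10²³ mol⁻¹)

t ≈ 240 s

Product: 0.446 mg / 242.2 g mol⁻¹ = 1.841×10⁻⁶ mol.
Photons that must be absorbed: 1.841×10⁻⁶ / 0.0227 = 8.110×10⁻⁵ mol.
Fraction absorbed: 1 − 10^(−0.794) = 0.8393.
Incident photons needed: 8.110×10⁻⁵ / 0.8393 = 9.663×10⁻⁵ mol.
Photon energy: hc/λ = 4.328×10⁻¹⁹ J; per mole, 2.606×10⁵ J mol⁻¹.
Energy required: 9.663×10⁻⁵ × 2.606×10⁵ = 25.18 J.
Time: 25.18 J / 0.103 W = 240 s.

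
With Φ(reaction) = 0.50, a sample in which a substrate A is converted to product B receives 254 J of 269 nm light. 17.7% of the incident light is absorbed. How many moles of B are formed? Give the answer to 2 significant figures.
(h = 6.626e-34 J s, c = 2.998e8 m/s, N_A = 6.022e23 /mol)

Photon energy at 269 nm: hc/λ = (6.626e-34)(2.998e8)/(269e-9) = 7.385e-19 J.
Photons incident: 254 / 7.385e-19 = 3.439e20, i.e. 3.439e20/6.022e23 = 5.711e-4 mol.
Photons absorbed: 0.177 × 5.711e-4 = 1.011e-4 mol.
Product: Φ × n_abs = 0.50 × 1.011e-4 = 5.055e-5 mol.

5.1e-5 mol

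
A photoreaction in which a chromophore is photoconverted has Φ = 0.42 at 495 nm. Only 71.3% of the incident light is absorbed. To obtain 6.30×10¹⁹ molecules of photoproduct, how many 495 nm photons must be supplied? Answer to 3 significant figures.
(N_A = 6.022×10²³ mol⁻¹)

2.10×10²⁰ photons

Product: 6.30×10¹⁹ / 6.022×10²³ = 1.046×10⁻⁴ mol.
Photons that must be absorbed: 1.046×10⁻⁴ / 0.42 = 2.490×10⁻⁴ mol.
Incident photons needed: 2.490×10⁻⁴ / 0.713 = 3.492×10⁻⁴ mol.
Photon count: 3.492×10⁻⁴ × 6.022×10²³ = 2.10×10²⁰.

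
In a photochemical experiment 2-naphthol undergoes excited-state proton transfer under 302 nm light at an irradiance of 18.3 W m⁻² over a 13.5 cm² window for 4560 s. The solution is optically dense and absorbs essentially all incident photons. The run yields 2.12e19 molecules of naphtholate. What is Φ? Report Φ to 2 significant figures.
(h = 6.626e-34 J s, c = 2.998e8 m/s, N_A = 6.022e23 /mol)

Product: 2.12e19 / 6.022e23 = 3.520e-5 mol.
Photon energy at 302 nm: hc/λ = (6.626e-34)(2.998e8)/(302e-9) = 6.578e-19 J.
Energy delivered: (18.3 W m⁻²)(13.5e-4 m²)(4560 s) = 112.7 J.
Photons incident: 112.7 / 6.578e-19 = 1.713e20, i.e. 1.713e20/6.022e23 = 2.845e-4 mol.
Φ = 3.520e-5 mol / 2.845e-4 mol photons = 0.12.

Φ = 0.12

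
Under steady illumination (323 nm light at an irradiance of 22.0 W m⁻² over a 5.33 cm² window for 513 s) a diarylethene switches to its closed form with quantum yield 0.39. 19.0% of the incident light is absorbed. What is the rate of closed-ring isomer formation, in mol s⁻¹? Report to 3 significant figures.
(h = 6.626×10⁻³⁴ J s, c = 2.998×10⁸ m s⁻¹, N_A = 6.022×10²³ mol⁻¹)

Photon energy at 323 nm: hc/λ = (6.626×10⁻³⁴)(2.998×10⁸)/(323×10⁻⁹) = 6.150×10⁻¹⁹ J.
Energy delivered: (22.0 W m⁻²)(5.33×10⁻⁴ m²)(513 s) = 6.015 J.
Photons incident: 6.015 / 6.150×10⁻¹⁹ = 9.780×10¹⁸, i.e. 9.780×10¹⁸/6.022×10²³ = 1.624×10⁻⁵ mol.
Photons absorbed: 0.190 × 1.624×10⁻⁵ = 3.086×10⁻⁶ mol.
Product formed: 0.39 × 3.086×10⁻⁶ = 1.204×10⁻⁶ mol.
Rate: 1.204×10⁻⁶ / 513 s = 2.35×10⁻⁹ mol s⁻¹.

2.35×10⁻⁹ mol s⁻¹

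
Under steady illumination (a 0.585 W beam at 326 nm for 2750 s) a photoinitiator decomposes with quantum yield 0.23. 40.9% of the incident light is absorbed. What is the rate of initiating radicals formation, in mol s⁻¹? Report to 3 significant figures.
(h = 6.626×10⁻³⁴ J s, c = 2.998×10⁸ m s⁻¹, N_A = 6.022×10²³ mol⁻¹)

Photon energy at 326 nm: hc/λ = (6.626×10⁻³⁴)(2.998×10⁸)/(326×10⁻⁹) = 6.093×10⁻¹⁹ J.
Energy delivered: (0.585 W)(2750 s) = 1609 J.
Photons incident: 1609 / 6.093×10⁻¹⁹ = 2.641×10²¹, i.e. 2.641×10²¹/6.022×10²³ = 0.004386 mol.
Photons absorbed: 0.409 × 0.004386 = 0.001794 mol.
Product formed: 0.23 × 0.001794 = 4.126×10⁻⁴ mol.
Rate: 4.126×10⁻⁴ / 2750 s = 1.50×10⁻⁷ mol s⁻¹.

1.50×10⁻⁷ mol s⁻¹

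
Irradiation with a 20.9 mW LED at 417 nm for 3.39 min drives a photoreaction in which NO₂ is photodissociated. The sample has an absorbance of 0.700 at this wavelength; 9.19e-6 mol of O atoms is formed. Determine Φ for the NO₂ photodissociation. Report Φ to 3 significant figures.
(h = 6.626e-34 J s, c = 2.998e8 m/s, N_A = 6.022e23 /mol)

Photon energy at 417 nm: hc/λ = (6.626e-34)(2.998e8)/(417e-9) = 4.764e-19 J.
Energy delivered: (20.9 mW)(203.4 s) = 4.251 J.
Photons incident: 4.251 / 4.764e-19 = 8.923e18, i.e. 8.923e18/6.022e23 = 1.482e-5 mol.
Fraction absorbed: 1 − 10^(−0.700) = 0.8005.
Photons absorbed: 0.8005 × 1.482e-5 = 1.186e-5 mol.
Φ = 9.19e-6 mol / 1.186e-5 mol photons = 0.775.

Φ = 0.775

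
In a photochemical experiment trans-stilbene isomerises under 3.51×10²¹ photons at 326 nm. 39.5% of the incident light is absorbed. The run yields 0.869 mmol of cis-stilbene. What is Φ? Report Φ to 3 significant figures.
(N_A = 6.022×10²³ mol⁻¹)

Product: 0.869 mmol = 8.69×10⁻⁴ mol.
Moles of photons: 3.51×10²¹ / 6.022×10²³ = 0.005829 mol.
Photons absorbed: 0.395 × 0.005829 = 0.002302 mol.
Φ = 8.69×10⁻⁴ mol / 0.002302 mol photons = 0.377.

Φ = 0.377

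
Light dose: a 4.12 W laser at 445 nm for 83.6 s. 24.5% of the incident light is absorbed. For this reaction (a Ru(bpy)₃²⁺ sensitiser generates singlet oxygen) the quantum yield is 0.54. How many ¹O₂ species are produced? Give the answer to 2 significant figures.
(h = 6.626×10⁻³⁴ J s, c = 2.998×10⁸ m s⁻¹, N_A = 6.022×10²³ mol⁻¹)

1.0×10²⁰ species

Photon energy at 445 nm: hc/λ = (6.626×10⁻³⁴)(2.998×10⁸)/(445×10⁻⁹) = 4.464×10⁻¹⁹ J.
Energy delivered: (4.12 W)(83.6 s) = 344.4 J.
Photons incident: 344.4 / 4.464×10⁻¹⁹ = 7.715×10²⁰, i.e. 7.715×10²⁰/6.022×10²³ = 0.001281 mol.
Photons absorbed: 0.245 × 0.001281 = 3.138×10⁻⁴ mol.
Product: Φ × n_abs = 0.54 × 3.138×10⁻⁴ = 1.695×10⁻⁴ mol.
As a count: 1.695×10⁻⁴ × 6.022×10²³ = 1.0×10²⁰.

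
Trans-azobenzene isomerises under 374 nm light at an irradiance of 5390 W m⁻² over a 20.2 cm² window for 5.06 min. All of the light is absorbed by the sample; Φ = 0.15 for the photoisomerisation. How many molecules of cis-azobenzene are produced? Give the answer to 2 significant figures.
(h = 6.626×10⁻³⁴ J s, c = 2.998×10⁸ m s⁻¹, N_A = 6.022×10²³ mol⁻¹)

9.3×10²⁰ molecules

Photon energy at 374 nm: hc/λ = (6.626×10⁻³⁴)(2.998×10⁸)/(374×10⁻⁹) = 5.311×10⁻¹⁹ J.
Energy delivered: (5390 W m⁻²)(20.2×10⁻⁴ m²)(303.6 s) = 3306 J.
Photons incident: 3306 / 5.311×10⁻¹⁹ = 6.225×10²¹, i.e. 6.225×10²¹/6.022×10²³ = 0.01034 mol.
Product: Φ × n_abs = 0.15 × 0.01034 = 0.001551 mol.
As a count: 0.001551 × 6.022×10²³ = 9.3×10²⁰.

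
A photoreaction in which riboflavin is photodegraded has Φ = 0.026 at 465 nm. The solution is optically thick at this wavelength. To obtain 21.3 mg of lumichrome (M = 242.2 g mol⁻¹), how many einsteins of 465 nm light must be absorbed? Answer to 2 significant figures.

Product: 21.3 mg / 242.2 g mol⁻¹ = 8.794×10⁻⁵ mol.
Photons that must be absorbed: 8.794×10⁻⁵ / 0.026 = 0.003382 mol.

0.0034 einstein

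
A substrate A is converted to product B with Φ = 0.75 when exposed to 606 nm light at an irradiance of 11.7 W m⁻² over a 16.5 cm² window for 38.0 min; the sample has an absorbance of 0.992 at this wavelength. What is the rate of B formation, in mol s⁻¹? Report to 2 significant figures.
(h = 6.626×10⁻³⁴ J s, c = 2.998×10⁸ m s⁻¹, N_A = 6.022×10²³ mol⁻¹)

6.6×10⁻⁸ mol s⁻¹

Photon energy at 606 nm: hc/λ = (6.626×10⁻³⁴)(2.998×10⁸)/(606×10⁻⁹) = 3.278×10⁻¹⁹ J.
Energy delivered: (11.7 W m⁻²)(16.5×10⁻⁴ m²)(2280 s) = 44.02 J.
Photons incident: 44.02 / 3.278×10⁻¹⁹ = 1.343×10²⁰, i.e. 1.343×10²⁰/6.022×10²³ = 2.230×10⁻⁴ mol.
Fraction absorbed: 1 − 10^(−0.992) = 0.8981.
Photons absorbed: 0.8981 × 2.230×10⁻⁴ = 2.003×10⁻⁴ mol.
Product formed: 0.75 × 2.003×10⁻⁴ = 1.502×10⁻⁴ mol.
Rate: 1.502×10⁻⁴ / 2280 s = 6.6×10⁻⁸ mol s⁻¹.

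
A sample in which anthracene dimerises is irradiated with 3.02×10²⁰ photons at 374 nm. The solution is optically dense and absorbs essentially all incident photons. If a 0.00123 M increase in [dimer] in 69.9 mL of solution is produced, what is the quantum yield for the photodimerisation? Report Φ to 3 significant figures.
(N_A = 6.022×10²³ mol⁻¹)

Product: (0.00123 M)(0.0699 L) = 8.598×10⁻⁵ mol.
Moles of photons: 3.02×10²⁰ / 6.022×10²³ = 5.015×10⁻⁴ mol.
Φ = 8.598×10⁻⁵ mol / 5.015×10⁻⁴ mol photons = 0.171.

Φ = 0.171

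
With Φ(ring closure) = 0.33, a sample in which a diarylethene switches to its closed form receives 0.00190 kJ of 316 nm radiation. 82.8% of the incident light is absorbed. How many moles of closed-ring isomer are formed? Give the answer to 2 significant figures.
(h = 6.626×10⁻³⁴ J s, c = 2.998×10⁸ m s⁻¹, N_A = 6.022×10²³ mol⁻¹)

1.4×10⁻⁶ mol

Photon energy at 316 nm: hc/λ = (6.626×10⁻³⁴)(2.998×10⁸)/(316×10⁻⁹) = 6.286×10⁻¹⁹ J.
Incident energy: 0.00190 kJ = 1.90 J.
Photons incident: 1.90 / 6.286×10⁻¹⁹ = 3.023×10¹⁸, i.e. 3.023×10¹⁸/6.022×10²³ = 5.020×10⁻⁶ mol.
Photons absorbed: 0.828 × 5.020×10⁻⁶ = 4.157×10⁻⁶ mol.
Product: Φ × n_abs = 0.33 × 4.157×10⁻⁶ = 1.372×10⁻⁶ mol.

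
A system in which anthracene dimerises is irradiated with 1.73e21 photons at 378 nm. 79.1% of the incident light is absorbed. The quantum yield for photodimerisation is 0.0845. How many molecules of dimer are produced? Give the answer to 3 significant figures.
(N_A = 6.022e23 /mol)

1.16e20 molecules

Moles of photons: 1.73e21 / 6.022e23 = 0.002873 mol.
Photons absorbed: 0.791 × 0.002873 = 0.002273 mol.
Product: Φ × n_abs = 0.0845 × 0.002273 = 1.921e-4 mol.
As a count: 1.921e-4 × 6.022e23 = 1.16e20.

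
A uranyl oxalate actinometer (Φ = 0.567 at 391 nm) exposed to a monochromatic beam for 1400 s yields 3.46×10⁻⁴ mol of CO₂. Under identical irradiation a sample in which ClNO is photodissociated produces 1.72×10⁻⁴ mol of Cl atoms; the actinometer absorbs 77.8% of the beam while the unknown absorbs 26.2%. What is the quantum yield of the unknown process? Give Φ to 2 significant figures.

Photons absorbed by the actinometer: 3.46×10⁻⁴ / 0.567 = 6.102×10⁻⁴ mol.
Incident flux: 6.102×10⁻⁴ / 0.778 = 7.843×10⁻⁴ einstein.
Absorbed by unknown: 0.262 × 7.843×10⁻⁴ = 2.055×10⁻⁴ mol.
Φ(unknown) = 1.72×10⁻⁴ / 2.055×10⁻⁴ = 0.84.

Φ = 0.84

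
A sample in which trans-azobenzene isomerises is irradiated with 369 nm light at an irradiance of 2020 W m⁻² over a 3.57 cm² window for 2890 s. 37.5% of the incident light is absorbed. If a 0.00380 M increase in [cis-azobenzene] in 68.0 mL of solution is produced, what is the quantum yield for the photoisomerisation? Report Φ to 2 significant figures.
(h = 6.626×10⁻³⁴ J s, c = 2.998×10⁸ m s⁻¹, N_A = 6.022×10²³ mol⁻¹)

Φ = 0.11

Product: (0.00380 M)(0.068 L) = 2.584×10⁻⁴ mol.
Photon energy at 369 nm: hc/λ = (6.626×10⁻³⁴)(2.998×10⁸)/(369×10⁻⁹) = 5.383×10⁻¹⁹ J.
Energy delivered: (2020 W m⁻²)(3.57×10⁻⁴ m²)(2890 s) = 2084 J.
Photons incident: 2084 / 5.383×10⁻¹⁹ = 3.871×10²¹, i.e. 3.871×10²¹/6.022×10²³ = 0.006428 mol.
Photons absorbed: 0.375 × 0.006428 = 0.002411 mol.
Φ = 2.584×10⁻⁴ mol / 0.002411 mol photons = 0.11.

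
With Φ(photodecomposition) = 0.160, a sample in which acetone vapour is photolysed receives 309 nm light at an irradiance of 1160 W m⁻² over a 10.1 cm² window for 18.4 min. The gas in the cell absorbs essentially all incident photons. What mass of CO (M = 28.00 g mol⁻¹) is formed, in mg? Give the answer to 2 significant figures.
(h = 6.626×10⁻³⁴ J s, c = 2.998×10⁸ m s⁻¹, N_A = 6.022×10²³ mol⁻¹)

15 mg

Photon energy at 309 nm: hc/λ = (6.626×10⁻³⁴)(2.998×10⁸)/(309×10⁻⁹) = 6.429×10⁻¹⁹ J.
Energy delivered: (1160 W m⁻²)(10.1×10⁻⁴ m²)(1104 s) = 1293 J.
Photons incident: 1293 / 6.429×10⁻¹⁹ = 2.011×10²¹, i.e. 2.011×10²¹/6.022×10²³ = 0.003339 mol.
Product: Φ × n_abs = 0.160 × 0.003339 = 5.342×10⁻⁴ mol.
Mass: 5.342×10⁻⁴ × 28.00 = 0.01496 g = 15 mg.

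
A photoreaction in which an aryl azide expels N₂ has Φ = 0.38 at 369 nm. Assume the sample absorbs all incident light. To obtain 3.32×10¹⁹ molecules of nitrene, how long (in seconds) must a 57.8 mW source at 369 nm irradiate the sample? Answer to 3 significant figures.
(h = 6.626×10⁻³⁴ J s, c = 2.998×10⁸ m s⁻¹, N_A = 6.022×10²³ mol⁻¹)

Product: 3.32×10¹⁹ / 6.022×10²³ = 5.513×10⁻⁵ mol.
Photons that must be absorbed: 5.513×10⁻⁵ / 0.38 = 1.451×10⁻⁴ mol.
Photon energy: hc/λ = 5.383×10⁻¹⁹ J; per mole, 3.242×10⁵ J mol⁻¹.
Energy required: 1.451×10⁻⁴ × 3.242×10⁵ = 47.04 J.
Time: 47.04 J / 0.0578 W = 814 s.

t ≈ 814 s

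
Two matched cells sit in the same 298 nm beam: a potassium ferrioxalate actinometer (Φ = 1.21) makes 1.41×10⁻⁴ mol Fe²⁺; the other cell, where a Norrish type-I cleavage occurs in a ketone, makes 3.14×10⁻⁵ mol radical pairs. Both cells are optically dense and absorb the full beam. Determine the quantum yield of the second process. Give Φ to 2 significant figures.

Photons absorbed by the actinometer: 1.41×10⁻⁴ / 1.21 = 1.165×10⁻⁴ mol.
Φ(unknown) = 3.14×10⁻⁵ / 1.165×10⁻⁴ = 0.27.

Φ = 0.27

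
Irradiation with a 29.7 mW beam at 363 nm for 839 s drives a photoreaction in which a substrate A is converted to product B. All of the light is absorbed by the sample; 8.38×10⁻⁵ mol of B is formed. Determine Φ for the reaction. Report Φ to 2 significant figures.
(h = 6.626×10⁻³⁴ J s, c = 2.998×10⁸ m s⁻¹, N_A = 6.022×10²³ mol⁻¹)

Φ = 1.1

Photon energy at 363 nm: hc/λ = (6.626×10⁻³⁴)(2.998×10⁸)/(363×10⁻⁹) = 5.472×10⁻¹⁹ J.
Energy delivered: (29.7 mW)(839 s) = 24.92 J.
Photons incident: 24.92 / 5.472×10⁻¹⁹ = 4.554×10¹⁹, i.e. 4.554×10¹⁹/6.022×10²³ = 7.562×10⁻⁵ mol.
Φ = 8.38×10⁻⁵ mol / 7.562×10⁻⁵ mol photons = 1.1.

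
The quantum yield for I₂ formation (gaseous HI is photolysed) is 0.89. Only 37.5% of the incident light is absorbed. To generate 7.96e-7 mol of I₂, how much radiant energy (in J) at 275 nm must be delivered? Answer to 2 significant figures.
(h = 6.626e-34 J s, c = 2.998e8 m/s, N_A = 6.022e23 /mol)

1.0 J

Photons that must be absorbed: 7.96e-7 / 0.89 = 8.944e-7 mol.
Incident photons needed: 8.944e-7 / 0.375 = 2.385e-6 mol.
Photon energy: hc/λ = 7.224e-19 J; per mole, 4.350e5 J mol⁻¹.
Energy required: 2.385e-6 × 4.350e5 = 1.0 J.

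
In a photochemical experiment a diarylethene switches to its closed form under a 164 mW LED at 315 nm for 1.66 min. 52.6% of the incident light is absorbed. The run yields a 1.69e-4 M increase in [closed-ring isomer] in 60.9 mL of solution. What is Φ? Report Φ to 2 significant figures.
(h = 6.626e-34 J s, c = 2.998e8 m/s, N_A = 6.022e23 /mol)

Φ = 0.45

Product: (1.69e-4 M)(0.0609 L) = 1.029e-5 mol.
Photon energy at 315 nm: hc/λ = (6.626e-34)(2.998e8)/(315e-9) = 6.306e-19 J.
Energy delivered: (164 mW)(99.6 s) = 16.33 J.
Photons incident: 16.33 / 6.306e-19 = 2.590e19, i.e. 2.590e19/6.022e23 = 4.301e-5 mol.
Photons absorbed: 0.526 × 4.301e-5 = 2.262e-5 mol.
Φ = 1.029e-5 mol / 2.262e-5 mol photons = 0.45.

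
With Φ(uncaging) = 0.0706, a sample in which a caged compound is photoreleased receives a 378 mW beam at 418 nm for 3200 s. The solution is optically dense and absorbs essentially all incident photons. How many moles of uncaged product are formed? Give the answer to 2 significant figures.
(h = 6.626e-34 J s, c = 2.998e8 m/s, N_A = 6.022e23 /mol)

Photon energy at 418 nm: hc/λ = (6.626e-34)(2.998e8)/(418e-9) = 4.752e-19 J.
Energy delivered: (378 mW)(3200 s) = 1210 J.
Photons incident: 1210 / 4.752e-19 = 2.546e21, i.e. 2.546e21/6.022e23 = 0.004228 mol.
Product: Φ × n_abs = 0.0706 × 0.004228 = 2.985e-4 mol.

3.0e-4 mol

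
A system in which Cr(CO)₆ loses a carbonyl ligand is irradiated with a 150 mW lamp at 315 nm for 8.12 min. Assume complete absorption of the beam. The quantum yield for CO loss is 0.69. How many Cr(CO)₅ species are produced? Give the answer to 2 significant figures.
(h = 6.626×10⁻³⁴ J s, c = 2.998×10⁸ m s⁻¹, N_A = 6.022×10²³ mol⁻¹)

Photon energy at 315 nm: hc/λ = (6.626×10⁻³⁴)(2.998×10⁸)/(315×10⁻⁹) = 6.306×10⁻¹⁹ J.
Energy delivered: (150 mW)(487.2 s) = 73.08 J.
Photons incident: 73.08 / 6.306×10⁻¹⁹ = 1.159×10²⁰, i.e. 1.159×10²⁰/6.022×10²³ = 1.925×10⁻⁴ mol.
Product: Φ × n_abs = 0.69 × 1.925×10⁻⁴ = 1.328×10⁻⁴ mol.
As a count: 1.328×10⁻⁴ × 6.022×10²³ = 8.0×10¹⁹.

8.0×10¹⁹ species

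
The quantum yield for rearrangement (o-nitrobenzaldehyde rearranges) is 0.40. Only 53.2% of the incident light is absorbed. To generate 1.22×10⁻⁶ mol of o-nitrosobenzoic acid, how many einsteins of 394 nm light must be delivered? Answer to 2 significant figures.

5.7×10⁻⁶ einstein

Photons that must be absorbed: 1.22×10⁻⁶ / 0.40 = 3.050×10⁻⁶ mol.
Incident photons needed: 3.050×10⁻⁶ / 0.532 = 5.733×10⁻⁶ mol.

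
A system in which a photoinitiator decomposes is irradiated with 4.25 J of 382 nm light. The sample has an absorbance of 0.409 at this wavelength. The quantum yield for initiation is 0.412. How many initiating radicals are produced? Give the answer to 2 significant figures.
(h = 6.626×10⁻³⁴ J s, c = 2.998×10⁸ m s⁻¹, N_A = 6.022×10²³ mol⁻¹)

Photon energy at 382 nm: hc/λ = (6.626×10⁻³⁴)(2.998×10⁸)/(382×10⁻⁹) = 5.200×10⁻¹⁹ J.
Photons incident: 4.25 / 5.200×10⁻¹⁹ = 8.173×10¹⁸, i.e. 8.173×10¹⁸/6.022×10²³ = 1.357×10⁻⁵ mol.
Fraction absorbed: 1 − 10^(−0.409) = 0.6101.
Photons absorbed: 0.6101 × 1.357×10⁻⁵ = 8.279×10⁻⁶ mol.
Product: Φ × n_abs = 0.412 × 8.279×10⁻⁶ = 3.411×10⁻⁶ mol.
As a count: 3.411×10⁻⁶ × 6.022×10²³ = 2.1×10¹⁸.

2.1×10¹⁸ initiating radicals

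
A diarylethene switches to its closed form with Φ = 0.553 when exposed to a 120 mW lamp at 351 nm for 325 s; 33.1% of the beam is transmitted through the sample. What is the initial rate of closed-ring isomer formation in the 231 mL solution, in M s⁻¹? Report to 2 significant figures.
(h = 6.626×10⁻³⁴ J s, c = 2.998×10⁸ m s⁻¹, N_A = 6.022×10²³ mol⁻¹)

5.6×10⁻⁷ M s⁻¹

Photon energy at 351 nm: hc/λ = (6.626×10⁻³⁴)(2.998×10⁸)/(351×10⁻⁹) = 5.659×10⁻¹⁹ J.
Energy delivered: (120 mW)(325 s) = 39.00 J.
Photons incident: 39.00 / 5.659×10⁻¹⁹ = 6.892×10¹⁹, i.e. 6.892×10¹⁹/6.022×10²³ = 1.144×10⁻⁴ mol.
Fraction absorbed: 1 − 33.1/100 = 0.6690.
Photons absorbed: 0.6690 × 1.144×10⁻⁴ = 7.653×10⁻⁵ mol.
Product formed: 0.553 × 7.653×10⁻⁵ = 4.232×10⁻⁵ mol.
Rate: 4.232×10⁻⁵ mol / (325 s × 0.231 L) = 5.6×10⁻⁷ M s⁻¹.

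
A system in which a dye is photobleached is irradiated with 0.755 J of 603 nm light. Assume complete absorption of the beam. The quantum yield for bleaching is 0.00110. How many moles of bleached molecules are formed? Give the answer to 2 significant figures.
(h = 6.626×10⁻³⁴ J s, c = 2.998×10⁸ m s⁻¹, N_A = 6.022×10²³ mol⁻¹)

Photon energy at 603 nm: hc/λ = (6.626×10⁻³⁴)(2.998×10⁸)/(603×10⁻⁹) = 3.294×10⁻¹⁹ J.
Photons incident: 0.755 / 3.294×10⁻¹⁹ = 2.292×10¹⁸, i.e. 2.292×10¹⁸/6.022×10²³ = 3.806×10⁻⁶ mol.
Product: Φ × n_abs = 0.00110 × 3.806×10⁻⁶ = 4.187×10⁻⁹ mol.

4.2×10⁻⁹ mol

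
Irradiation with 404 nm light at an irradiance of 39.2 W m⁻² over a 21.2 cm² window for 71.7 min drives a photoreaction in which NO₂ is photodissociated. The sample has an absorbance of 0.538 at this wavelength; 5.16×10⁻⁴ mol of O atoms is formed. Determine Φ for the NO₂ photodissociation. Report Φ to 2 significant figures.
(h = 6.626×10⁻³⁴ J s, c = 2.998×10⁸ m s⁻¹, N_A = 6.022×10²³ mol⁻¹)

Φ = 0.60

Photon energy at 404 nm: hc/λ = (6.626×10⁻³⁴)(2.998×10⁸)/(404×10⁻⁹) = 4.917×10⁻¹⁹ J.
Energy delivered: (39.2 W m⁻²)(21.2×10⁻⁴ m²)(4302 s) = 357.5 J.
Photons incident: 357.5 / 4.917×10⁻¹⁹ = 7.271×10²⁰, i.e. 7.271×10²⁰/6.022×10²³ = 0.001207 mol.
Fraction absorbed: 1 − 10^(−0.538) = 0.7103.
Photons absorbed: 0.7103 × 0.001207 = 8.573×10⁻⁴ mol.
Φ = 5.16×10⁻⁴ mol / 8.573×10⁻⁴ mol photons = 0.60.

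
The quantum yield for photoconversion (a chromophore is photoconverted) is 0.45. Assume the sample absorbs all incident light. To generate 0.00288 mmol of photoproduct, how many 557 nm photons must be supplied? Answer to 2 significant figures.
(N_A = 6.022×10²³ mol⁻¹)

Product: 0.00288 mmol = 2.88×10⁻⁶ mol.
Photons that must be absorbed: 2.88×10⁻⁶ / 0.45 = 6.400×10⁻⁶ mol.
Photon count: 6.400×10⁻⁶ × 6.022×10²³ = 3.9×10¹⁸.

3.9×10¹⁸ photons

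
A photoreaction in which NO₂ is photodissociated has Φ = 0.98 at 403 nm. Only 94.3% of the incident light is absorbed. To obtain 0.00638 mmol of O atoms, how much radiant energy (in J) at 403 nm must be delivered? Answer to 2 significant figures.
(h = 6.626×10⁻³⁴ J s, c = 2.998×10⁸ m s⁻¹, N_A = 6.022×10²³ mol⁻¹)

Product: 0.00638 mmol = 6.38×10⁻⁶ mol.
Photons that must be absorbed: 6.38×10⁻⁶ / 0.98 = 6.510×10⁻⁶ mol.
Incident photons needed: 6.510×10⁻⁶ / 0.943 = 6.903×10⁻⁶ mol.
Photon energy: hc/λ = 4.929×10⁻¹⁹ J; per mole, 2.968×10⁵ J mol⁻¹.
Energy required: 6.903×10⁻⁶ × 2.968×10⁵ = 2.0 J.

2.0 J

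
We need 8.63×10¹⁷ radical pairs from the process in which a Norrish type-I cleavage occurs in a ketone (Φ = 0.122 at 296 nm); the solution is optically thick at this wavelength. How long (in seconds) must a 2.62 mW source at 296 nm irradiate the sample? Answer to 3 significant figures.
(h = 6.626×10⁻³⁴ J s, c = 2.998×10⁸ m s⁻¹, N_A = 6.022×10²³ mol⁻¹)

t ≈ 1810 s

Product: 8.63×10¹⁷ / 6.022×10²³ = 1.433×10⁻⁶ mol.
Photons that must be absorbed: 1.433×10⁻⁶ / 0.122 = 1.175×10⁻⁵ mol.
Photon energy: hc/λ = 6.711×10⁻¹⁹ J; per mole, 4.041×10⁵ J mol⁻¹.
Energy required: 1.175×10⁻⁵ × 4.041×10⁵ = 4.748 J.
Time: 4.748 J / 0.00262 W = 1810 s.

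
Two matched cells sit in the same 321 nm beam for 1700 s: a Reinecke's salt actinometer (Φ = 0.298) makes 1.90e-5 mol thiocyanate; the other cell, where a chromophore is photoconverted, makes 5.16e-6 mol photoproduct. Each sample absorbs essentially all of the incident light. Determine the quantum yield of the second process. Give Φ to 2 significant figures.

Φ = 0.081

Photons absorbed by the actinometer: 1.90e-5 / 0.298 = 6.376e-5 mol.
Φ(unknown) = 5.16e-6 / 6.376e-5 = 0.081.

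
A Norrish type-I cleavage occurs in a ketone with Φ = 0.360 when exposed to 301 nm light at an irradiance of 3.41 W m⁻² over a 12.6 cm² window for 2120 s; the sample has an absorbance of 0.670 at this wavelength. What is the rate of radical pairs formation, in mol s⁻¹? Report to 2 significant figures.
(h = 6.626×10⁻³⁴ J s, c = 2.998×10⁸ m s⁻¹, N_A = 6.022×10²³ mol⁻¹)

3.1×10⁻⁹ mol s⁻¹

Photon energy at 301 nm: hc/λ = (6.626×10⁻³⁴)(2.998×10⁸)/(301×10⁻⁹) = 6.600×10⁻¹⁹ J.
Energy delivered: (3.41 W m⁻²)(12.6×10⁻⁴ m²)(2120 s) = 9.109 J.
Photons incident: 9.109 / 6.600×10⁻¹⁹ = 1.380×10¹⁹, i.e. 1.380×10¹⁹/6.022×10²³ = 2.292×10⁻⁵ mol.
Fraction absorbed: 1 − 10^(−0.670) = 0.7862.
Photons absorbed: 0.7862 × 2.292×10⁻⁵ = 1.802×10⁻⁵ mol.
Product formed: 0.360 × 1.802×10⁻⁵ = 6.487×10⁻⁶ mol.
Rate: 6.487×10⁻⁶ / 2120 s = 3.1×10⁻⁹ mol s⁻¹.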